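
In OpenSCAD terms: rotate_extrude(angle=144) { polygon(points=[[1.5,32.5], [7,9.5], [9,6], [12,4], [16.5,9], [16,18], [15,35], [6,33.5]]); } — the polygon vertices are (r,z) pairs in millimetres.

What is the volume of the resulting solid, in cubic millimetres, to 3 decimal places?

Profile (r,z), 8 vertices: (1.5,32.5) (7,9.5) (9,6) (12,4) (16.5,9) (16,18) (15,35) (6,33.5)
edge 0: (1.5,32.5)→(7,9.5)  cross = 1.5·9.5 − 7·32.5 = -213.2500; (r_i+r_j)·cross = 8.5·-213.2500 = -1812.6250
edge 1: (7,9.5)→(9,6)  cross = 7·6 − 9·9.5 = -43.5000; (r_i+r_j)·cross = 16·-43.5000 = -696.0000
edge 2: (9,6)→(12,4)  cross = 9·4 − 12·6 = -36.0000; (r_i+r_j)·cross = 21·-36.0000 = -756.0000
edge 3: (12,4)→(16.5,9)  cross = 12·9 − 16.5·4 = 42.0000; (r_i+r_j)·cross = 28.5·42.0000 = 1197.0000
edge 4: (16.5,9)→(16,18)  cross = 16.5·18 − 16·9 = 153.0000; (r_i+r_j)·cross = 32.5·153.0000 = 4972.5000
edge 5: (16,18)→(15,35)  cross = 16·35 − 15·18 = 290.0000; (r_i+r_j)·cross = 31·290.0000 = 8990.0000
edge 6: (15,35)→(6,33.5)  cross = 15·33.5 − 6·35 = 292.5000; (r_i+r_j)·cross = 21·292.5000 = 6142.5000
edge 7: (6,33.5)→(1.5,32.5)  cross = 6·32.5 − 1.5·33.5 = 144.7500; (r_i+r_j)·cross = 7.5·144.7500 = 1085.6250
Σcross = 629.5000 → A = |Σcross|/2 = 314.7500 mm²
Σ(r_i+r_j)·cross = 19123.0000 → first moment M = |Σ|/6 = 3187.1667
R_c = M/A = 3187.1667/314.7500 = 10.1260 mm
θ = 144° = 2.513274 rad
V = θ·R_c·A = 2.513274·10.1260·314.7500 = 8010.224 mm³

Volume = 8010.224 mm³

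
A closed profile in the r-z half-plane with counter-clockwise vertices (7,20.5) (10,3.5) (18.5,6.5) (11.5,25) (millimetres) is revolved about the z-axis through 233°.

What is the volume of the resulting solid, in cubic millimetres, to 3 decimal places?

Profile (r,z), 4 vertices: (7,20.5) (10,3.5) (18.5,6.5) (11.5,25)
edge 0: (7,20.5)→(10,3.5)  cross = 7·3.5 − 10·20.5 = -180.5000; (r_i+r_j)·cross = 17·-180.5000 = -3068.5000
edge 1: (10,3.5)→(18.5,6.5)  cross = 10·6.5 − 18.5·3.5 = 0.2500; (r_i+r_j)·cross = 28.5·0.2500 = 7.1250
edge 2: (18.5,6.5)→(11.5,25)  cross = 18.5·25 − 11.5·6.5 = 387.7500; (r_i+r_j)·cross = 30·387.7500 = 11632.5000
edge 3: (11.5,25)→(7,20.5)  cross = 11.5·20.5 − 7·25 = 60.7500; (r_i+r_j)·cross = 18.5·60.7500 = 1123.8750
Σcross = 268.2500 → A = |Σcross|/2 = 134.1250 mm²
Σ(r_i+r_j)·cross = 9695.0000 → first moment M = |Σ|/6 = 1615.8333
R_c = M/A = 1615.8333/134.1250 = 12.0472 mm
θ = 233° = 4.066617 rad
V = θ·R_c·A = 4.066617·12.0472·134.1250 = 6570.976 mm³

Volume = 6570.976 mm³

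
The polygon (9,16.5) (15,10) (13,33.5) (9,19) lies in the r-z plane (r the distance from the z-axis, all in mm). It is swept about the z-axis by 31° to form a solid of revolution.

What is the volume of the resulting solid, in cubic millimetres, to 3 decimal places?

Volume = 455.025 mm³

Profile (r,z), 4 vertices: (9,16.5) (15,10) (13,33.5) (9,19)
edge 0: (9,16.5)→(15,10)  cross = 9·10 − 15·16.5 = -157.5000; (r_i+r_j)·cross = 24·-157.5000 = -3780.0000
edge 1: (15,10)→(13,33.5)  cross = 15·33.5 − 13·10 = 372.5000; (r_i+r_j)·cross = 28·372.5000 = 10430.0000
edge 2: (13,33.5)→(9,19)  cross = 13·19 − 9·33.5 = -54.5000; (r_i+r_j)·cross = 22·-54.5000 = -1199.0000
edge 3: (9,19)→(9,16.5)  cross = 9·16.5 − 9·19 = -22.5000; (r_i+r_j)·cross = 18·-22.5000 = -405.0000
Σcross = 138.0000 → A = |Σcross|/2 = 69.0000 mm²
Σ(r_i+r_j)·cross = 5046.0000 → first moment M = |Σ|/6 = 841.0000
R_c = M/A = 841.0000/69.0000 = 12.1884 mm
θ = 31° = 0.541052 rad
V = θ·R_c·A = 0.541052·12.1884·69.0000 = 455.025 mm³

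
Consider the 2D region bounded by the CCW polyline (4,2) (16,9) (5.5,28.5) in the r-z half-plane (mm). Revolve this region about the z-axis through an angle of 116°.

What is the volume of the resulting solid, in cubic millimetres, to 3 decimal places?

Profile (r,z), 3 vertices: (4,2) (16,9) (5.5,28.5)
edge 0: (4,2)→(16,9)  cross = 4·9 − 16·2 = 4.0000; (r_i+r_j)·cross = 20·4.0000 = 80.0000
edge 1: (16,9)→(5.5,28.5)  cross = 16·28.5 − 5.5·9 = 406.5000; (r_i+r_j)·cross = 21.5·406.5000 = 8739.7500
edge 2: (5.5,28.5)→(4,2)  cross = 5.5·2 − 4·28.5 = -103.0000; (r_i+r_j)·cross = 9.5·-103.0000 = -978.5000
Σcross = 307.5000 → A = |Σcross|/2 = 153.7500 mm²
Σ(r_i+r_j)·cross = 7841.2500 → first moment M = |Σ|/6 = 1306.8750
R_c = M/A = 1306.8750/153.7500 = 8.5000 mm
θ = 116° = 2.024582 rad
V = θ·R_c·A = 2.024582·8.5000·153.7500 = 2645.876 mm³

Volume = 2645.876 mm³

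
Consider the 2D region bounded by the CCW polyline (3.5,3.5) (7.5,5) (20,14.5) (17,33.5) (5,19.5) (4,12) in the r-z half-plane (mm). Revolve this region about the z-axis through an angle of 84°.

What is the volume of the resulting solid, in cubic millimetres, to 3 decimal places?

Volume = 4654.763 mm³

Profile (r,z), 6 vertices: (3.5,3.5) (7.5,5) (20,14.5) (17,33.5) (5,19.5) (4,12)
edge 0: (3.5,3.5)→(7.5,5)  cross = 3.5·5 − 7.5·3.5 = -8.7500; (r_i+r_j)·cross = 11·-8.7500 = -96.2500
edge 1: (7.5,5)→(20,14.5)  cross = 7.5·14.5 − 20·5 = 8.7500; (r_i+r_j)·cross = 27.5·8.7500 = 240.6250
edge 2: (20,14.5)→(17,33.5)  cross = 20·33.5 − 17·14.5 = 423.5000; (r_i+r_j)·cross = 37·423.5000 = 15669.5000
edge 3: (17,33.5)→(5,19.5)  cross = 17·19.5 − 5·33.5 = 164.0000; (r_i+r_j)·cross = 22·164.0000 = 3608.0000
edge 4: (5,19.5)→(4,12)  cross = 5·12 − 4·19.5 = -18.0000; (r_i+r_j)·cross = 9·-18.0000 = -162.0000
edge 5: (4,12)→(3.5,3.5)  cross = 4·3.5 − 3.5·12 = -28.0000; (r_i+r_j)·cross = 7.5·-28.0000 = -210.0000
Σcross = 541.5000 → A = |Σcross|/2 = 270.7500 mm²
Σ(r_i+r_j)·cross = 19049.8750 → first moment M = |Σ|/6 = 3174.9792
R_c = M/A = 3174.9792/270.7500 = 11.7266 mm
θ = 84° = 1.466077 rad
V = θ·R_c·A = 1.466077·11.7266·270.7500 = 4654.763 mm³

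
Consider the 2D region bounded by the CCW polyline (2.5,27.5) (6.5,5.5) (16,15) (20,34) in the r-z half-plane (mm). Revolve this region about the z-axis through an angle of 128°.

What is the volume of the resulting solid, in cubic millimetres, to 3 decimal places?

Volume = 6692.849 mm³

Profile (r,z), 4 vertices: (2.5,27.5) (6.5,5.5) (16,15) (20,34)
edge 0: (2.5,27.5)→(6.5,5.5)  cross = 2.5·5.5 − 6.5·27.5 = -165.0000; (r_i+r_j)·cross = 9·-165.0000 = -1485.0000
edge 1: (6.5,5.5)→(16,15)  cross = 6.5·15 − 16·5.5 = 9.5000; (r_i+r_j)·cross = 22.5·9.5000 = 213.7500
edge 2: (16,15)→(20,34)  cross = 16·34 − 20·15 = 244.0000; (r_i+r_j)·cross = 36·244.0000 = 8784.0000
edge 3: (20,34)→(2.5,27.5)  cross = 20·27.5 − 2.5·34 = 465.0000; (r_i+r_j)·cross = 22.5·465.0000 = 10462.5000
Σcross = 553.5000 → A = |Σcross|/2 = 276.7500 mm²
Σ(r_i+r_j)·cross = 17975.2500 → first moment M = |Σ|/6 = 2995.8750
R_c = M/A = 2995.8750/276.7500 = 10.8252 mm
θ = 128° = 2.234021 rad
V = θ·R_c·A = 2.234021·10.8252·276.7500 = 6692.849 mm³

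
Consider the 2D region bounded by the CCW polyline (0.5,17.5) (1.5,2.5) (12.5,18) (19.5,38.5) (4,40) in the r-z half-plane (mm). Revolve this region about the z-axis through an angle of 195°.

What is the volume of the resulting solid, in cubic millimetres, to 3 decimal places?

Profile (r,z), 5 vertices: (0.5,17.5) (1.5,2.5) (12.5,18) (19.5,38.5) (4,40)
edge 0: (0.5,17.5)→(1.5,2.5)  cross = 0.5·2.5 − 1.5·17.5 = -25.0000; (r_i+r_j)·cross = 2·-25.0000 = -50.0000
edge 1: (1.5,2.5)→(12.5,18)  cross = 1.5·18 − 12.5·2.5 = -4.2500; (r_i+r_j)·cross = 14·-4.2500 = -59.5000
edge 2: (12.5,18)→(19.5,38.5)  cross = 12.5·38.5 − 19.5·18 = 130.2500; (r_i+r_j)·cross = 32·130.2500 = 4168.0000
edge 3: (19.5,38.5)→(4,40)  cross = 19.5·40 − 4·38.5 = 626.0000; (r_i+r_j)·cross = 23.5·626.0000 = 14711.0000
edge 4: (4,40)→(0.5,17.5)  cross = 4·17.5 − 0.5·40 = 50.0000; (r_i+r_j)·cross = 4.5·50.0000 = 225.0000
Σcross = 777.0000 → A = |Σcross|/2 = 388.5000 mm²
Σ(r_i+r_j)·cross = 18994.5000 → first moment M = |Σ|/6 = 3165.7500
R_c = M/A = 3165.7500/388.5000 = 8.1486 mm
θ = 195° = 3.403392 rad
V = θ·R_c·A = 3.403392·8.1486·388.5000 = 10774.288 mm³

Volume = 10774.288 mm³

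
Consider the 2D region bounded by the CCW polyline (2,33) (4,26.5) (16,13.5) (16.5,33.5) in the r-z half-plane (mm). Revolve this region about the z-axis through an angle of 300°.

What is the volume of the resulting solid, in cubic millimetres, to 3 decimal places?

Profile (r,z), 4 vertices: (2,33) (4,26.5) (16,13.5) (16.5,33.5)
edge 0: (2,33)→(4,26.5)  cross = 2·26.5 − 4·33 = -79.0000; (r_i+r_j)·cross = 6·-79.0000 = -474.0000
edge 1: (4,26.5)→(16,13.5)  cross = 4·13.5 − 16·26.5 = -370.0000; (r_i+r_j)·cross = 20·-370.0000 = -7400.0000
edge 2: (16,13.5)→(16.5,33.5)  cross = 16·33.5 − 16.5·13.5 = 313.2500; (r_i+r_j)·cross = 32.5·313.2500 = 10180.6250
edge 3: (16.5,33.5)→(2,33)  cross = 16.5·33 − 2·33.5 = 477.5000; (r_i+r_j)·cross = 18.5·477.5000 = 8833.7500
Σcross = 341.7500 → A = |Σcross|/2 = 170.8750 mm²
Σ(r_i+r_j)·cross = 11140.3750 → first moment M = |Σ|/6 = 1856.7292
R_c = M/A = 1856.7292/170.8750 = 10.8660 mm
θ = 300° = 5.235988 rad
V = θ·R_c·A = 5.235988·10.8660·170.8750 = 9721.811 mm³

Volume = 9721.811 mm³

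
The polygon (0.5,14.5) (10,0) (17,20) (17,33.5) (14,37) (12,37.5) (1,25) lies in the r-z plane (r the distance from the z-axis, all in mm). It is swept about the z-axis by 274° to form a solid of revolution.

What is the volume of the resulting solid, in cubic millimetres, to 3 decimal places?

Profile (r,z), 7 vertices: (0.5,14.5) (10,0) (17,20) (17,33.5) (14,37) (12,37.5) (1,25)
edge 0: (0.5,14.5)→(10,0)  cross = 0.5·0 − 10·14.5 = -145.0000; (r_i+r_j)·cross = 10.5·-145.0000 = -1522.5000
edge 1: (10,0)→(17,20)  cross = 10·20 − 17·0 = 200.0000; (r_i+r_j)·cross = 27·200.0000 = 5400.0000
edge 2: (17,20)→(17,33.5)  cross = 17·33.5 − 17·20 = 229.5000; (r_i+r_j)·cross = 34·229.5000 = 7803.0000
edge 3: (17,33.5)→(14,37)  cross = 17·37 − 14·33.5 = 160.0000; (r_i+r_j)·cross = 31·160.0000 = 4960.0000
edge 4: (14,37)→(12,37.5)  cross = 14·37.5 − 12·37 = 81.0000; (r_i+r_j)·cross = 26·81.0000 = 2106.0000
edge 5: (12,37.5)→(1,25)  cross = 12·25 − 1·37.5 = 262.5000; (r_i+r_j)·cross = 13·262.5000 = 3412.5000
edge 6: (1,25)→(0.5,14.5)  cross = 1·14.5 − 0.5·25 = 2.0000; (r_i+r_j)·cross = 1.5·2.0000 = 3.0000
Σcross = 790.0000 → A = |Σcross|/2 = 395.0000 mm²
Σ(r_i+r_j)·cross = 22162.0000 → first moment M = |Σ|/6 = 3693.6667
R_c = M/A = 3693.6667/395.0000 = 9.3511 mm
θ = 274° = 4.782202 rad
V = θ·R_c·A = 4.782202·9.3511·395.0000 = 17663.861 mm³

Volume = 17663.861 mm³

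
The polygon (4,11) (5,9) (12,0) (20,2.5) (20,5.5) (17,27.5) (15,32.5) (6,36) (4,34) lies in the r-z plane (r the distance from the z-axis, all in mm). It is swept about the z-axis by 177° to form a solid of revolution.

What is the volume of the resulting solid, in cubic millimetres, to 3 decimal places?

Profile (r,z), 9 vertices: (4,11) (5,9) (12,0) (20,2.5) (20,5.5) (17,27.5) (15,32.5) (6,36) (4,34)
edge 0: (4,11)→(5,9)  cross = 4·9 − 5·11 = -19.0000; (r_i+r_j)·cross = 9·-19.0000 = -171.0000
edge 1: (5,9)→(12,0)  cross = 5·0 − 12·9 = -108.0000; (r_i+r_j)·cross = 17·-108.0000 = -1836.0000
edge 2: (12,0)→(20,2.5)  cross = 12·2.5 − 20·0 = 30.0000; (r_i+r_j)·cross = 32·30.0000 = 960.0000
edge 3: (20,2.5)→(20,5.5)  cross = 20·5.5 − 20·2.5 = 60.0000; (r_i+r_j)·cross = 40·60.0000 = 2400.0000
edge 4: (20,5.5)→(17,27.5)  cross = 20·27.5 − 17·5.5 = 456.5000; (r_i+r_j)·cross = 37·456.5000 = 16890.5000
edge 5: (17,27.5)→(15,32.5)  cross = 17·32.5 − 15·27.5 = 140.0000; (r_i+r_j)·cross = 32·140.0000 = 4480.0000
edge 6: (15,32.5)→(6,36)  cross = 15·36 − 6·32.5 = 345.0000; (r_i+r_j)·cross = 21·345.0000 = 7245.0000
edge 7: (6,36)→(4,34)  cross = 6·34 − 4·36 = 60.0000; (r_i+r_j)·cross = 10·60.0000 = 600.0000
edge 8: (4,34)→(4,11)  cross = 4·11 − 4·34 = -92.0000; (r_i+r_j)·cross = 8·-92.0000 = -736.0000
Σcross = 872.5000 → A = |Σcross|/2 = 436.2500 mm²
Σ(r_i+r_j)·cross = 29832.5000 → first moment M = |Σ|/6 = 4972.0833
R_c = M/A = 4972.0833/436.2500 = 11.3973 mm
θ = 177° = 3.089233 rad
V = θ·R_c·A = 3.089233·11.3973·436.2500 = 15359.923 mm³

Volume = 15359.923 mm³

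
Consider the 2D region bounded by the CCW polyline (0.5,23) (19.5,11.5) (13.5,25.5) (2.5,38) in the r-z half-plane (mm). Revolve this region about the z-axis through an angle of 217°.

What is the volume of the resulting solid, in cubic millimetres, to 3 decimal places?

Profile (r,z), 4 vertices: (0.5,23) (19.5,11.5) (13.5,25.5) (2.5,38)
edge 0: (0.5,23)→(19.5,11.5)  cross = 0.5·11.5 − 19.5·23 = -442.7500; (r_i+r_j)·cross = 20·-442.7500 = -8855.0000
edge 1: (19.5,11.5)→(13.5,25.5)  cross = 19.5·25.5 − 13.5·11.5 = 342.0000; (r_i+r_j)·cross = 33·342.0000 = 11286.0000
edge 2: (13.5,25.5)→(2.5,38)  cross = 13.5·38 − 2.5·25.5 = 449.2500; (r_i+r_j)·cross = 16·449.2500 = 7188.0000
edge 3: (2.5,38)→(0.5,23)  cross = 2.5·23 − 0.5·38 = 38.5000; (r_i+r_j)·cross = 3·38.5000 = 115.5000
Σcross = 387.0000 → A = |Σcross|/2 = 193.5000 mm²
Σ(r_i+r_j)·cross = 9734.5000 → first moment M = |Σ|/6 = 1622.4167
R_c = M/A = 1622.4167/193.5000 = 8.3846 mm
θ = 217° = 3.787364 rad
V = θ·R_c·A = 3.787364·8.3846·193.5000 = 6144.683 mm³

Volume = 6144.683 mm³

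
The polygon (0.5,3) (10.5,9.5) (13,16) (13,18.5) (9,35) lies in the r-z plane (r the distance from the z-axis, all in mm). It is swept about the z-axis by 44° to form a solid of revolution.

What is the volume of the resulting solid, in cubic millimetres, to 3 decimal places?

Profile (r,z), 5 vertices: (0.5,3) (10.5,9.5) (13,16) (13,18.5) (9,35)
edge 0: (0.5,3)→(10.5,9.5)  cross = 0.5·9.5 − 10.5·3 = -26.7500; (r_i+r_j)·cross = 11·-26.7500 = -294.2500
edge 1: (10.5,9.5)→(13,16)  cross = 10.5·16 − 13·9.5 = 44.5000; (r_i+r_j)·cross = 23.5·44.5000 = 1045.7500
edge 2: (13,16)→(13,18.5)  cross = 13·18.5 − 13·16 = 32.5000; (r_i+r_j)·cross = 26·32.5000 = 845.0000
edge 3: (13,18.5)→(9,35)  cross = 13·35 − 9·18.5 = 288.5000; (r_i+r_j)·cross = 22·288.5000 = 6347.0000
edge 4: (9,35)→(0.5,3)  cross = 9·3 − 0.5·35 = 9.5000; (r_i+r_j)·cross = 9.5·9.5000 = 90.2500
Σcross = 348.2500 → A = |Σcross|/2 = 174.1250 mm²
Σ(r_i+r_j)·cross = 8033.7500 → first moment M = |Σ|/6 = 1338.9583
R_c = M/A = 1338.9583/174.1250 = 7.6896 mm
θ = 44° = 0.767945 rad
V = θ·R_c·A = 0.767945·7.6896·174.1250 = 1028.246 mm³

Volume = 1028.246 mm³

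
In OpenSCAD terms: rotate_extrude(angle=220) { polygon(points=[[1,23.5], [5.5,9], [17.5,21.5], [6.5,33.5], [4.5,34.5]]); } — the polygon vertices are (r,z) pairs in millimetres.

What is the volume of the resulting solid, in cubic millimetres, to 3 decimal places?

Profile (r,z), 5 vertices: (1,23.5) (5.5,9) (17.5,21.5) (6.5,33.5) (4.5,34.5)
edge 0: (1,23.5)→(5.5,9)  cross = 1·9 − 5.5·23.5 = -120.2500; (r_i+r_j)·cross = 6.5·-120.2500 = -781.6250
edge 1: (5.5,9)→(17.5,21.5)  cross = 5.5·21.5 − 17.5·9 = -39.2500; (r_i+r_j)·cross = 23·-39.2500 = -902.7500
edge 2: (17.5,21.5)→(6.5,33.5)  cross = 17.5·33.5 − 6.5·21.5 = 446.5000; (r_i+r_j)·cross = 24·446.5000 = 10716.0000
edge 3: (6.5,33.5)→(4.5,34.5)  cross = 6.5·34.5 − 4.5·33.5 = 73.5000; (r_i+r_j)·cross = 11·73.5000 = 808.5000
edge 4: (4.5,34.5)→(1,23.5)  cross = 4.5·23.5 − 1·34.5 = 71.2500; (r_i+r_j)·cross = 5.5·71.2500 = 391.8750
Σcross = 431.7500 → A = |Σcross|/2 = 215.8750 mm²
Σ(r_i+r_j)·cross = 10232.0000 → first moment M = |Σ|/6 = 1705.3333
R_c = M/A = 1705.3333/215.8750 = 7.8996 mm
θ = 220° = 3.839724 rad
V = θ·R_c·A = 3.839724·7.8996·215.8750 = 6548.010 mm³

Volume = 6548.010 mm³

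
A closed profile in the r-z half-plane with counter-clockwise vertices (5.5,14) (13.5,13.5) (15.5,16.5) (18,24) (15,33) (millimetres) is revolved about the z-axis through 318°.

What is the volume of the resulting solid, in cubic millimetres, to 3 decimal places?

Volume = 8352.971 mm³

Profile (r,z), 5 vertices: (5.5,14) (13.5,13.5) (15.5,16.5) (18,24) (15,33)
edge 0: (5.5,14)→(13.5,13.5)  cross = 5.5·13.5 − 13.5·14 = -114.7500; (r_i+r_j)·cross = 19·-114.7500 = -2180.2500
edge 1: (13.5,13.5)→(15.5,16.5)  cross = 13.5·16.5 − 15.5·13.5 = 13.5000; (r_i+r_j)·cross = 29·13.5000 = 391.5000
edge 2: (15.5,16.5)→(18,24)  cross = 15.5·24 − 18·16.5 = 75.0000; (r_i+r_j)·cross = 33.5·75.0000 = 2512.5000
edge 3: (18,24)→(15,33)  cross = 18·33 − 15·24 = 234.0000; (r_i+r_j)·cross = 33·234.0000 = 7722.0000
edge 4: (15,33)→(5.5,14)  cross = 15·14 − 5.5·33 = 28.5000; (r_i+r_j)·cross = 20.5·28.5000 = 584.2500
Σcross = 236.2500 → A = |Σcross|/2 = 118.1250 mm²
Σ(r_i+r_j)·cross = 9030.0000 → first moment M = |Σ|/6 = 1505.0000
R_c = M/A = 1505.0000/118.1250 = 12.7407 mm
θ = 318° = 5.550147 rad
V = θ·R_c·A = 5.550147·12.7407·118.1250 = 8352.971 mm³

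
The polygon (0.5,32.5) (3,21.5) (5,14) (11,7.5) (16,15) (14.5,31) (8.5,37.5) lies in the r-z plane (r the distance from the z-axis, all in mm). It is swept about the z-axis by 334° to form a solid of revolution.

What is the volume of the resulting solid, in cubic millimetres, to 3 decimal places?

Profile (r,z), 7 vertices: (0.5,32.5) (3,21.5) (5,14) (11,7.5) (16,15) (14.5,31) (8.5,37.5)
edge 0: (0.5,32.5)→(3,21.5)  cross = 0.5·21.5 − 3·32.5 = -86.7500; (r_i+r_j)·cross = 3.5·-86.7500 = -303.6250
edge 1: (3,21.5)→(5,14)  cross = 3·14 − 5·21.5 = -65.5000; (r_i+r_j)·cross = 8·-65.5000 = -524.0000
edge 2: (5,14)→(11,7.5)  cross = 5·7.5 − 11·14 = -116.5000; (r_i+r_j)·cross = 16·-116.5000 = -1864.0000
edge 3: (11,7.5)→(16,15)  cross = 11·15 − 16·7.5 = 45.0000; (r_i+r_j)·cross = 27·45.0000 = 1215.0000
edge 4: (16,15)→(14.5,31)  cross = 16·31 − 14.5·15 = 278.5000; (r_i+r_j)·cross = 30.5·278.5000 = 8494.2500
edge 5: (14.5,31)→(8.5,37.5)  cross = 14.5·37.5 − 8.5·31 = 280.2500; (r_i+r_j)·cross = 23·280.2500 = 6445.7500
edge 6: (8.5,37.5)→(0.5,32.5)  cross = 8.5·32.5 − 0.5·37.5 = 257.5000; (r_i+r_j)·cross = 9·257.5000 = 2317.5000
Σcross = 592.5000 → A = |Σcross|/2 = 296.2500 mm²
Σ(r_i+r_j)·cross = 15780.8750 → first moment M = |Σ|/6 = 2630.1458
R_c = M/A = 2630.1458/296.2500 = 8.8781 mm
θ = 334° = 5.829400 rad
V = θ·R_c·A = 5.829400·8.8781·296.2500 = 15332.171 mm³

Volume = 15332.171 mm³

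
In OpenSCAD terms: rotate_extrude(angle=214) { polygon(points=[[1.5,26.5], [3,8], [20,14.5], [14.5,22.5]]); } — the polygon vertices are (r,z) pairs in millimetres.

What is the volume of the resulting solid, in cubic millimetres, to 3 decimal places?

Volume = 6782.846 mm³

Profile (r,z), 4 vertices: (1.5,26.5) (3,8) (20,14.5) (14.5,22.5)
edge 0: (1.5,26.5)→(3,8)  cross = 1.5·8 − 3·26.5 = -67.5000; (r_i+r_j)·cross = 4.5·-67.5000 = -303.7500
edge 1: (3,8)→(20,14.5)  cross = 3·14.5 − 20·8 = -116.5000; (r_i+r_j)·cross = 23·-116.5000 = -2679.5000
edge 2: (20,14.5)→(14.5,22.5)  cross = 20·22.5 − 14.5·14.5 = 239.7500; (r_i+r_j)·cross = 34.5·239.7500 = 8271.3750
edge 3: (14.5,22.5)→(1.5,26.5)  cross = 14.5·26.5 − 1.5·22.5 = 350.5000; (r_i+r_j)·cross = 16·350.5000 = 5608.0000
Σcross = 406.2500 → A = |Σcross|/2 = 203.1250 mm²
Σ(r_i+r_j)·cross = 10896.1250 → first moment M = |Σ|/6 = 1816.0208
R_c = M/A = 1816.0208/203.1250 = 8.9404 mm
θ = 214° = 3.735005 rad
V = θ·R_c·A = 3.735005·8.9404·203.1250 = 6782.846 mm³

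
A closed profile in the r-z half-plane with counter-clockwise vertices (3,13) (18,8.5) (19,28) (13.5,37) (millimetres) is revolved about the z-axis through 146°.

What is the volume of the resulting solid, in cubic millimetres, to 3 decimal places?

Profile (r,z), 4 vertices: (3,13) (18,8.5) (19,28) (13.5,37)
edge 0: (3,13)→(18,8.5)  cross = 3·8.5 − 18·13 = -208.5000; (r_i+r_j)·cross = 21·-208.5000 = -4378.5000
edge 1: (18,8.5)→(19,28)  cross = 18·28 − 19·8.5 = 342.5000; (r_i+r_j)·cross = 37·342.5000 = 12672.5000
edge 2: (19,28)→(13.5,37)  cross = 19·37 − 13.5·28 = 325.0000; (r_i+r_j)·cross = 32.5·325.0000 = 10562.5000
edge 3: (13.5,37)→(3,13)  cross = 13.5·13 − 3·37 = 64.5000; (r_i+r_j)·cross = 16.5·64.5000 = 1064.2500
Σcross = 523.5000 → A = |Σcross|/2 = 261.7500 mm²
Σ(r_i+r_j)·cross = 19920.7500 → first moment M = |Σ|/6 = 3320.1250
R_c = M/A = 3320.1250/261.7500 = 12.6843 mm
θ = 146° = 2.548181 rad
V = θ·R_c·A = 2.548181·12.6843·261.7500 = 8460.278 mm³

Volume = 8460.278 mm³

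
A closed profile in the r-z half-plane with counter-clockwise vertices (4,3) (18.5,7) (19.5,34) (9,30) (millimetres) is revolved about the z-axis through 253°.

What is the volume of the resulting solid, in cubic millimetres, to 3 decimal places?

Volume = 18280.008 mm³

Profile (r,z), 4 vertices: (4,3) (18.5,7) (19.5,34) (9,30)
edge 0: (4,3)→(18.5,7)  cross = 4·7 − 18.5·3 = -27.5000; (r_i+r_j)·cross = 22.5·-27.5000 = -618.7500
edge 1: (18.5,7)→(19.5,34)  cross = 18.5·34 − 19.5·7 = 492.5000; (r_i+r_j)·cross = 38·492.5000 = 18715.0000
edge 2: (19.5,34)→(9,30)  cross = 19.5·30 − 9·34 = 279.0000; (r_i+r_j)·cross = 28.5·279.0000 = 7951.5000
edge 3: (9,30)→(4,3)  cross = 9·3 − 4·30 = -93.0000; (r_i+r_j)·cross = 13·-93.0000 = -1209.0000
Σcross = 651.0000 → A = |Σcross|/2 = 325.5000 mm²
Σ(r_i+r_j)·cross = 24838.7500 → first moment M = |Σ|/6 = 4139.7917
R_c = M/A = 4139.7917/325.5000 = 12.7183 mm
θ = 253° = 4.415683 rad
V = θ·R_c·A = 4.415683·12.7183·325.5000 = 18280.008 mm³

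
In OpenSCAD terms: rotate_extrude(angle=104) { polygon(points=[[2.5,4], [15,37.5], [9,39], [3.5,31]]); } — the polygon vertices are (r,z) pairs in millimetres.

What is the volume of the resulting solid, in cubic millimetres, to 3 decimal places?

Volume = 2399.278 mm³

Profile (r,z), 4 vertices: (2.5,4) (15,37.5) (9,39) (3.5,31)
edge 0: (2.5,4)→(15,37.5)  cross = 2.5·37.5 − 15·4 = 33.7500; (r_i+r_j)·cross = 17.5·33.7500 = 590.6250
edge 1: (15,37.5)→(9,39)  cross = 15·39 − 9·37.5 = 247.5000; (r_i+r_j)·cross = 24·247.5000 = 5940.0000
edge 2: (9,39)→(3.5,31)  cross = 9·31 − 3.5·39 = 142.5000; (r_i+r_j)·cross = 12.5·142.5000 = 1781.2500
edge 3: (3.5,31)→(2.5,4)  cross = 3.5·4 − 2.5·31 = -63.5000; (r_i+r_j)·cross = 6·-63.5000 = -381.0000
Σcross = 360.2500 → A = |Σcross|/2 = 180.1250 mm²
Σ(r_i+r_j)·cross = 7930.8750 → first moment M = |Σ|/6 = 1321.8125
R_c = M/A = 1321.8125/180.1250 = 7.3383 mm
θ = 104° = 1.815142 rad
V = θ·R_c·A = 1.815142·7.3383·180.1250 = 2399.278 mm³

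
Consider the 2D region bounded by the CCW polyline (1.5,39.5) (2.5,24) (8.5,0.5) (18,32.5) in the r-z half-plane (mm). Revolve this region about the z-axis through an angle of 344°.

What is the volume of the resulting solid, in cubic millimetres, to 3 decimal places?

Volume = 17526.230 mm³

Profile (r,z), 4 vertices: (1.5,39.5) (2.5,24) (8.5,0.5) (18,32.5)
edge 0: (1.5,39.5)→(2.5,24)  cross = 1.5·24 − 2.5·39.5 = -62.7500; (r_i+r_j)·cross = 4·-62.7500 = -251.0000
edge 1: (2.5,24)→(8.5,0.5)  cross = 2.5·0.5 − 8.5·24 = -202.7500; (r_i+r_j)·cross = 11·-202.7500 = -2230.2500
edge 2: (8.5,0.5)→(18,32.5)  cross = 8.5·32.5 − 18·0.5 = 267.2500; (r_i+r_j)·cross = 26.5·267.2500 = 7082.1250
edge 3: (18,32.5)→(1.5,39.5)  cross = 18·39.5 − 1.5·32.5 = 662.2500; (r_i+r_j)·cross = 19.5·662.2500 = 12913.8750
Σcross = 664.0000 → A = |Σcross|/2 = 332.0000 mm²
Σ(r_i+r_j)·cross = 17514.7500 → first moment M = |Σ|/6 = 2919.1250
R_c = M/A = 2919.1250/332.0000 = 8.7925 mm
θ = 344° = 6.003933 rad
V = θ·R_c·A = 6.003933·8.7925·332.0000 = 17526.230 mm³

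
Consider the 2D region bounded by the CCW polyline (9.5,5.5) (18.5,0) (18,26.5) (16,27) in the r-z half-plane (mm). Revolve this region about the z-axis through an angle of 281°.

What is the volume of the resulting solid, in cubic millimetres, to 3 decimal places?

Profile (r,z), 4 vertices: (9.5,5.5) (18.5,0) (18,26.5) (16,27)
edge 0: (9.5,5.5)→(18.5,0)  cross = 9.5·0 − 18.5·5.5 = -101.7500; (r_i+r_j)·cross = 28·-101.7500 = -2849.0000
edge 1: (18.5,0)→(18,26.5)  cross = 18.5·26.5 − 18·0 = 490.2500; (r_i+r_j)·cross = 36.5·490.2500 = 17894.1250
edge 2: (18,26.5)→(16,27)  cross = 18·27 − 16·26.5 = 62.0000; (r_i+r_j)·cross = 34·62.0000 = 2108.0000
edge 3: (16,27)→(9.5,5.5)  cross = 16·5.5 − 9.5·27 = -168.5000; (r_i+r_j)·cross = 25.5·-168.5000 = -4296.7500
Σcross = 282.0000 → A = |Σcross|/2 = 141.0000 mm²
Σ(r_i+r_j)·cross = 12856.3750 → first moment M = |Σ|/6 = 2142.7292
R_c = M/A = 2142.7292/141.0000 = 15.1967 mm
θ = 281° = 4.904375 rad
V = θ·R_c·A = 4.904375·15.1967·141.0000 = 10508.748 mm³

Volume = 10508.748 mm³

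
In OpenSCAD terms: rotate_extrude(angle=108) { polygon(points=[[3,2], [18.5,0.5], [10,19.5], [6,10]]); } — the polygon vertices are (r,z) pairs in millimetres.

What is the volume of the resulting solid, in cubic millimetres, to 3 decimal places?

Profile (r,z), 4 vertices: (3,2) (18.5,0.5) (10,19.5) (6,10)
edge 0: (3,2)→(18.5,0.5)  cross = 3·0.5 − 18.5·2 = -35.5000; (r_i+r_j)·cross = 21.5·-35.5000 = -763.2500
edge 1: (18.5,0.5)→(10,19.5)  cross = 18.5·19.5 − 10·0.5 = 355.7500; (r_i+r_j)·cross = 28.5·355.7500 = 10138.8750
edge 2: (10,19.5)→(6,10)  cross = 10·10 − 6·19.5 = -17.0000; (r_i+r_j)·cross = 16·-17.0000 = -272.0000
edge 3: (6,10)→(3,2)  cross = 6·2 − 3·10 = -18.0000; (r_i+r_j)·cross = 9·-18.0000 = -162.0000
Σcross = 285.2500 → A = |Σcross|/2 = 142.6250 mm²
Σ(r_i+r_j)·cross = 8941.6250 → first moment M = |Σ|/6 = 1490.2708
R_c = M/A = 1490.2708/142.6250 = 10.4489 mm
θ = 108° = 1.884956 rad
V = θ·R_c·A = 1.884956·10.4489·142.6250 = 2809.094 mm³

Volume = 2809.094 mm³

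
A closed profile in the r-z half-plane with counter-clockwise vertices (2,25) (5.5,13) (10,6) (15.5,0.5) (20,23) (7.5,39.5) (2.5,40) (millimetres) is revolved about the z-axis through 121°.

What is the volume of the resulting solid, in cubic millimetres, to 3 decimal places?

Profile (r,z), 7 vertices: (2,25) (5.5,13) (10,6) (15.5,0.5) (20,23) (7.5,39.5) (2.5,40)
edge 0: (2,25)→(5.5,13)  cross = 2·13 − 5.5·25 = -111.5000; (r_i+r_j)·cross = 7.5·-111.5000 = -836.2500
edge 1: (5.5,13)→(10,6)  cross = 5.5·6 − 10·13 = -97.0000; (r_i+r_j)·cross = 15.5·-97.0000 = -1503.5000
edge 2: (10,6)→(15.5,0.5)  cross = 10·0.5 − 15.5·6 = -88.0000; (r_i+r_j)·cross = 25.5·-88.0000 = -2244.0000
edge 3: (15.5,0.5)→(20,23)  cross = 15.5·23 − 20·0.5 = 346.5000; (r_i+r_j)·cross = 35.5·346.5000 = 12300.7500
edge 4: (20,23)→(7.5,39.5)  cross = 20·39.5 − 7.5·23 = 617.5000; (r_i+r_j)·cross = 27.5·617.5000 = 16981.2500
edge 5: (7.5,39.5)→(2.5,40)  cross = 7.5·40 − 2.5·39.5 = 201.2500; (r_i+r_j)·cross = 10·201.2500 = 2012.5000
edge 6: (2.5,40)→(2,25)  cross = 2.5·25 − 2·40 = -17.5000; (r_i+r_j)·cross = 4.5·-17.5000 = -78.7500
Σcross = 851.2500 → A = |Σcross|/2 = 425.6250 mm²
Σ(r_i+r_j)·cross = 26632.0000 → first moment M = |Σ|/6 = 4438.6667
R_c = M/A = 4438.6667/425.6250 = 10.4286 mm
θ = 121° = 2.111848 rad
V = θ·R_c·A = 2.111848·10.4286·425.6250 = 9373.791 mm³

Volume = 9373.791 mm³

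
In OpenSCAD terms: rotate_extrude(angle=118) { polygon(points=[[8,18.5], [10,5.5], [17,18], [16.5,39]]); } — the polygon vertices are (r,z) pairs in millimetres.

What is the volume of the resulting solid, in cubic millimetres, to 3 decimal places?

Volume = 4082.292 mm³

Profile (r,z), 4 vertices: (8,18.5) (10,5.5) (17,18) (16.5,39)
edge 0: (8,18.5)→(10,5.5)  cross = 8·5.5 − 10·18.5 = -141.0000; (r_i+r_j)·cross = 18·-141.0000 = -2538.0000
edge 1: (10,5.5)→(17,18)  cross = 10·18 − 17·5.5 = 86.5000; (r_i+r_j)·cross = 27·86.5000 = 2335.5000
edge 2: (17,18)→(16.5,39)  cross = 17·39 − 16.5·18 = 366.0000; (r_i+r_j)·cross = 33.5·366.0000 = 12261.0000
edge 3: (16.5,39)→(8,18.5)  cross = 16.5·18.5 − 8·39 = -6.7500; (r_i+r_j)·cross = 24.5·-6.7500 = -165.3750
Σcross = 304.7500 → A = |Σcross|/2 = 152.3750 mm²
Σ(r_i+r_j)·cross = 11893.1250 → first moment M = |Σ|/6 = 1982.1875
R_c = M/A = 1982.1875/152.3750 = 13.0086 mm
θ = 118° = 2.059489 rad
V = θ·R_c·A = 2.059489·13.0086·152.3750 = 4082.292 mm³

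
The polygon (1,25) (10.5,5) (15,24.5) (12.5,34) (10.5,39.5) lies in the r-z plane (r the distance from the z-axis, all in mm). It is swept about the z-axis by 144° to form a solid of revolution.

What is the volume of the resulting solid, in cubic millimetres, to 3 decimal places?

Profile (r,z), 5 vertices: (1,25) (10.5,5) (15,24.5) (12.5,34) (10.5,39.5)
edge 0: (1,25)→(10.5,5)  cross = 1·5 − 10.5·25 = -257.5000; (r_i+r_j)·cross = 11.5·-257.5000 = -2961.2500
edge 1: (10.5,5)→(15,24.5)  cross = 10.5·24.5 − 15·5 = 182.2500; (r_i+r_j)·cross = 25.5·182.2500 = 4647.3750
edge 2: (15,24.5)→(12.5,34)  cross = 15·34 − 12.5·24.5 = 203.7500; (r_i+r_j)·cross = 27.5·203.7500 = 5603.1250
edge 3: (12.5,34)→(10.5,39.5)  cross = 12.5·39.5 − 10.5·34 = 136.7500; (r_i+r_j)·cross = 23·136.7500 = 3145.2500
edge 4: (10.5,39.5)→(1,25)  cross = 10.5·25 − 1·39.5 = 223.0000; (r_i+r_j)·cross = 11.5·223.0000 = 2564.5000
Σcross = 488.2500 → A = |Σcross|/2 = 244.1250 mm²
Σ(r_i+r_j)·cross = 12999.0000 → first moment M = |Σ|/6 = 2166.5000
R_c = M/A = 2166.5000/244.1250 = 8.8746 mm
θ = 144° = 2.513274 rad
V = θ·R_c·A = 2.513274·8.8746·244.1250 = 5445.008 mm³

Volume = 5445.008 mm³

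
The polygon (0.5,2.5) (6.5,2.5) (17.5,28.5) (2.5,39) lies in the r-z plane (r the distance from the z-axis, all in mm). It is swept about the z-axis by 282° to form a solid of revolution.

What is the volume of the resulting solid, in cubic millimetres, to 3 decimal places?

Profile (r,z), 4 vertices: (0.5,2.5) (6.5,2.5) (17.5,28.5) (2.5,39)
edge 0: (0.5,2.5)→(6.5,2.5)  cross = 0.5·2.5 − 6.5·2.5 = -15.0000; (r_i+r_j)·cross = 7·-15.0000 = -105.0000
edge 1: (6.5,2.5)→(17.5,28.5)  cross = 6.5·28.5 − 17.5·2.5 = 141.5000; (r_i+r_j)·cross = 24·141.5000 = 3396.0000
edge 2: (17.5,28.5)→(2.5,39)  cross = 17.5·39 − 2.5·28.5 = 611.2500; (r_i+r_j)·cross = 20·611.2500 = 12225.0000
edge 3: (2.5,39)→(0.5,2.5)  cross = 2.5·2.5 − 0.5·39 = -13.2500; (r_i+r_j)·cross = 3·-13.2500 = -39.7500
Σcross = 724.5000 → A = |Σcross|/2 = 362.2500 mm²
Σ(r_i+r_j)·cross = 15476.2500 → first moment M = |Σ|/6 = 2579.3750
R_c = M/A = 2579.3750/362.2500 = 7.1204 mm
θ = 282° = 4.921828 rad
V = θ·R_c·A = 4.921828·7.1204·362.2500 = 12695.241 mm³

Volume = 12695.241 mm³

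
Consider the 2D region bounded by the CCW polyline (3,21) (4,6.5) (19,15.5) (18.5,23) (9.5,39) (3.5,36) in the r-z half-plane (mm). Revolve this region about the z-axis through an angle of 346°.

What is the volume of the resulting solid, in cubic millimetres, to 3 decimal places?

Volume = 20431.029 mm³

Profile (r,z), 6 vertices: (3,21) (4,6.5) (19,15.5) (18.5,23) (9.5,39) (3.5,36)
edge 0: (3,21)→(4,6.5)  cross = 3·6.5 − 4·21 = -64.5000; (r_i+r_j)·cross = 7·-64.5000 = -451.5000
edge 1: (4,6.5)→(19,15.5)  cross = 4·15.5 − 19·6.5 = -61.5000; (r_i+r_j)·cross = 23·-61.5000 = -1414.5000
edge 2: (19,15.5)→(18.5,23)  cross = 19·23 − 18.5·15.5 = 150.2500; (r_i+r_j)·cross = 37.5·150.2500 = 5634.3750
edge 3: (18.5,23)→(9.5,39)  cross = 18.5·39 − 9.5·23 = 503.0000; (r_i+r_j)·cross = 28·503.0000 = 14084.0000
edge 4: (9.5,39)→(3.5,36)  cross = 9.5·36 − 3.5·39 = 205.5000; (r_i+r_j)·cross = 13·205.5000 = 2671.5000
edge 5: (3.5,36)→(3,21)  cross = 3.5·21 − 3·36 = -34.5000; (r_i+r_j)·cross = 6.5·-34.5000 = -224.2500
Σcross = 698.2500 → A = |Σcross|/2 = 349.1250 mm²
Σ(r_i+r_j)·cross = 20299.6250 → first moment M = |Σ|/6 = 3383.2708
R_c = M/A = 3383.2708/349.1250 = 9.6907 mm
θ = 346° = 6.038839 rad
V = θ·R_c·A = 6.038839·9.6907·349.1250 = 20431.029 mm³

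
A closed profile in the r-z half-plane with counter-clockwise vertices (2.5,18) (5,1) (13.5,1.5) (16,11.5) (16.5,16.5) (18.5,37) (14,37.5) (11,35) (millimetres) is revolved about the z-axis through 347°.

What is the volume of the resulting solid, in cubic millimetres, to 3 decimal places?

Volume = 25580.392 mm³

Profile (r,z), 8 vertices: (2.5,18) (5,1) (13.5,1.5) (16,11.5) (16.5,16.5) (18.5,37) (14,37.5) (11,35)
edge 0: (2.5,18)→(5,1)  cross = 2.5·1 − 5·18 = -87.5000; (r_i+r_j)·cross = 7.5·-87.5000 = -656.2500
edge 1: (5,1)→(13.5,1.5)  cross = 5·1.5 − 13.5·1 = -6.0000; (r_i+r_j)·cross = 18.5·-6.0000 = -111.0000
edge 2: (13.5,1.5)→(16,11.5)  cross = 13.5·11.5 − 16·1.5 = 131.2500; (r_i+r_j)·cross = 29.5·131.2500 = 3871.8750
edge 3: (16,11.5)→(16.5,16.5)  cross = 16·16.5 − 16.5·11.5 = 74.2500; (r_i+r_j)·cross = 32.5·74.2500 = 2413.1250
edge 4: (16.5,16.5)→(18.5,37)  cross = 16.5·37 − 18.5·16.5 = 305.2500; (r_i+r_j)·cross = 35·305.2500 = 10683.7500
edge 5: (18.5,37)→(14,37.5)  cross = 18.5·37.5 − 14·37 = 175.7500; (r_i+r_j)·cross = 32.5·175.7500 = 5711.8750
edge 6: (14,37.5)→(11,35)  cross = 14·35 − 11·37.5 = 77.5000; (r_i+r_j)·cross = 25·77.5000 = 1937.5000
edge 7: (11,35)→(2.5,18)  cross = 11·18 − 2.5·35 = 110.5000; (r_i+r_j)·cross = 13.5·110.5000 = 1491.7500
Σcross = 781.0000 → A = |Σcross|/2 = 390.5000 mm²
Σ(r_i+r_j)·cross = 25342.6250 → first moment M = |Σ|/6 = 4223.7708
R_c = M/A = 4223.7708/390.5000 = 10.8163 mm
θ = 347° = 6.056293 rad
V = θ·R_c·A = 6.056293·10.8163·390.5000 = 25580.392 mm³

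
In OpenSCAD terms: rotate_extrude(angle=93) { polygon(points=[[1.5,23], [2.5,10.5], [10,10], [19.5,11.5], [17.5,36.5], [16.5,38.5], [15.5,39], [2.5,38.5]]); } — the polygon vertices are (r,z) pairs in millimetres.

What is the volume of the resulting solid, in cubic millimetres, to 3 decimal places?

Volume = 7648.853 mm³

Profile (r,z), 8 vertices: (1.5,23) (2.5,10.5) (10,10) (19.5,11.5) (17.5,36.5) (16.5,38.5) (15.5,39) (2.5,38.5)
edge 0: (1.5,23)→(2.5,10.5)  cross = 1.5·10.5 − 2.5·23 = -41.7500; (r_i+r_j)·cross = 4·-41.7500 = -167.0000
edge 1: (2.5,10.5)→(10,10)  cross = 2.5·10 − 10·10.5 = -80.0000; (r_i+r_j)·cross = 12.5·-80.0000 = -1000.0000
edge 2: (10,10)→(19.5,11.5)  cross = 10·11.5 − 19.5·10 = -80.0000; (r_i+r_j)·cross = 29.5·-80.0000 = -2360.0000
edge 3: (19.5,11.5)→(17.5,36.5)  cross = 19.5·36.5 − 17.5·11.5 = 510.5000; (r_i+r_j)·cross = 37·510.5000 = 18888.5000
edge 4: (17.5,36.5)→(16.5,38.5)  cross = 17.5·38.5 − 16.5·36.5 = 71.5000; (r_i+r_j)·cross = 34·71.5000 = 2431.0000
edge 5: (16.5,38.5)→(15.5,39)  cross = 16.5·39 − 15.5·38.5 = 46.7500; (r_i+r_j)·cross = 32·46.7500 = 1496.0000
edge 6: (15.5,39)→(2.5,38.5)  cross = 15.5·38.5 − 2.5·39 = 499.2500; (r_i+r_j)·cross = 18·499.2500 = 8986.5000
edge 7: (2.5,38.5)→(1.5,23)  cross = 2.5·23 − 1.5·38.5 = -0.2500; (r_i+r_j)·cross = 4·-0.2500 = -1.0000
Σcross = 926.0000 → A = |Σcross|/2 = 463.0000 mm²
Σ(r_i+r_j)·cross = 28274.0000 → first moment M = |Σ|/6 = 4712.3333
R_c = M/A = 4712.3333/463.0000 = 10.1778 mm
θ = 93° = 1.623156 rad
V = θ·R_c·A = 1.623156·10.1778·463.0000 = 7648.853 mm³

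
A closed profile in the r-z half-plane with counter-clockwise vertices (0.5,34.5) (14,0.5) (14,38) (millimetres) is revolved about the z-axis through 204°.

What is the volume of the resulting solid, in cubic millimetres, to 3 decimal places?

Profile (r,z), 3 vertices: (0.5,34.5) (14,0.5) (14,38)
edge 0: (0.5,34.5)→(14,0.5)  cross = 0.5·0.5 − 14·34.5 = -482.7500; (r_i+r_j)·cross = 14.5·-482.7500 = -6999.8750
edge 1: (14,0.5)→(14,38)  cross = 14·38 − 14·0.5 = 525.0000; (r_i+r_j)·cross = 28·525.0000 = 14700.0000
edge 2: (14,38)→(0.5,34.5)  cross = 14·34.5 − 0.5·38 = 464.0000; (r_i+r_j)·cross = 14.5·464.0000 = 6728.0000
Σcross = 506.2500 → A = |Σcross|/2 = 253.1250 mm²
Σ(r_i+r_j)·cross = 14428.1250 → first moment M = |Σ|/6 = 2404.6875
R_c = M/A = 2404.6875/253.1250 = 9.5000 mm
θ = 204° = 3.560472 rad
V = θ·R_c·A = 3.560472·9.5000·253.1250 = 8561.822 mm³

Volume = 8561.822 mm³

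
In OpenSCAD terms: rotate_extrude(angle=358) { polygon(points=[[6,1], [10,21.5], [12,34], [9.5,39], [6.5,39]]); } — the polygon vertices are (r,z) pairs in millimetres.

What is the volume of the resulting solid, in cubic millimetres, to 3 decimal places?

Volume = 6095.977 mm³

Profile (r,z), 5 vertices: (6,1) (10,21.5) (12,34) (9.5,39) (6.5,39)
edge 0: (6,1)→(10,21.5)  cross = 6·21.5 − 10·1 = 119.0000; (r_i+r_j)·cross = 16·119.0000 = 1904.0000
edge 1: (10,21.5)→(12,34)  cross = 10·34 − 12·21.5 = 82.0000; (r_i+r_j)·cross = 22·82.0000 = 1804.0000
edge 2: (12,34)→(9.5,39)  cross = 12·39 − 9.5·34 = 145.0000; (r_i+r_j)·cross = 21.5·145.0000 = 3117.5000
edge 3: (9.5,39)→(6.5,39)  cross = 9.5·39 − 6.5·39 = 117.0000; (r_i+r_j)·cross = 16·117.0000 = 1872.0000
edge 4: (6.5,39)→(6,1)  cross = 6.5·1 − 6·39 = -227.5000; (r_i+r_j)·cross = 12.5·-227.5000 = -2843.7500
Σcross = 235.5000 → A = |Σcross|/2 = 117.7500 mm²
Σ(r_i+r_j)·cross = 5853.7500 → first moment M = |Σ|/6 = 975.6250
R_c = M/A = 975.6250/117.7500 = 8.2856 mm
θ = 358° = 6.248279 rad
V = θ·R_c·A = 6.248279·8.2856·117.7500 = 6095.977 mm³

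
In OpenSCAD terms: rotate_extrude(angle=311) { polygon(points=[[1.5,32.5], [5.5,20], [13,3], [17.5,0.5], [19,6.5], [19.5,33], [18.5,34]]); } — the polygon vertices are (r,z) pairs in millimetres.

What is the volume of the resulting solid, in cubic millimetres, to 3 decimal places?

Volume = 26339.922 mm³

Profile (r,z), 7 vertices: (1.5,32.5) (5.5,20) (13,3) (17.5,0.5) (19,6.5) (19.5,33) (18.5,34)
edge 0: (1.5,32.5)→(5.5,20)  cross = 1.5·20 − 5.5·32.5 = -148.7500; (r_i+r_j)·cross = 7·-148.7500 = -1041.2500
edge 1: (5.5,20)→(13,3)  cross = 5.5·3 − 13·20 = -243.5000; (r_i+r_j)·cross = 18.5·-243.5000 = -4504.7500
edge 2: (13,3)→(17.5,0.5)  cross = 13·0.5 − 17.5·3 = -46.0000; (r_i+r_j)·cross = 30.5·-46.0000 = -1403.0000
edge 3: (17.5,0.5)→(19,6.5)  cross = 17.5·6.5 − 19·0.5 = 104.2500; (r_i+r_j)·cross = 36.5·104.2500 = 3805.1250
edge 4: (19,6.5)→(19.5,33)  cross = 19·33 − 19.5·6.5 = 500.2500; (r_i+r_j)·cross = 38.5·500.2500 = 19259.6250
edge 5: (19.5,33)→(18.5,34)  cross = 19.5·34 − 18.5·33 = 52.5000; (r_i+r_j)·cross = 38·52.5000 = 1995.0000
edge 6: (18.5,34)→(1.5,32.5)  cross = 18.5·32.5 − 1.5·34 = 550.2500; (r_i+r_j)·cross = 20·550.2500 = 11005.0000
Σcross = 769.0000 → A = |Σcross|/2 = 384.5000 mm²
Σ(r_i+r_j)·cross = 29115.7500 → first moment M = |Σ|/6 = 4852.6250
R_c = M/A = 4852.6250/384.5000 = 12.6206 mm
θ = 311° = 5.427974 rad
V = θ·R_c·A = 5.427974·12.6206·384.5000 = 26339.922 mm³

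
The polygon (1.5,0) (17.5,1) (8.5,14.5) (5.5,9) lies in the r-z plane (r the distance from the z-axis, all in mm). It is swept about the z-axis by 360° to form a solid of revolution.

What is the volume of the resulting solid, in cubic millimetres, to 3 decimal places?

Profile (r,z), 4 vertices: (1.5,0) (17.5,1) (8.5,14.5) (5.5,9)
edge 0: (1.5,0)→(17.5,1)  cross = 1.5·1 − 17.5·0 = 1.5000; (r_i+r_j)·cross = 19·1.5000 = 28.5000
edge 1: (17.5,1)→(8.5,14.5)  cross = 17.5·14.5 − 8.5·1 = 245.2500; (r_i+r_j)·cross = 26·245.2500 = 6376.5000
edge 2: (8.5,14.5)→(5.5,9)  cross = 8.5·9 − 5.5·14.5 = -3.2500; (r_i+r_j)·cross = 14·-3.2500 = -45.5000
edge 3: (5.5,9)→(1.5,0)  cross = 5.5·0 − 1.5·9 = -13.5000; (r_i+r_j)·cross = 7·-13.5000 = -94.5000
Σcross = 230.0000 → A = |Σcross|/2 = 115.0000 mm²
Σ(r_i+r_j)·cross = 6265.0000 → first moment M = |Σ|/6 = 1044.1667
R_c = M/A = 1044.1667/115.0000 = 9.0797 mm
θ = 360° = 6.283185 rad
V = θ·R_c·A = 6.283185·9.0797·115.0000 = 6560.693 mm³

Volume = 6560.693 mm³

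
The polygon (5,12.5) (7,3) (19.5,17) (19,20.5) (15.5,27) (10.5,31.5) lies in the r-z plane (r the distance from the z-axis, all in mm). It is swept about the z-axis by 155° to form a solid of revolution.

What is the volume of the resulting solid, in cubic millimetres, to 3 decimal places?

Volume = 6916.843 mm³

Profile (r,z), 6 vertices: (5,12.5) (7,3) (19.5,17) (19,20.5) (15.5,27) (10.5,31.5)
edge 0: (5,12.5)→(7,3)  cross = 5·3 − 7·12.5 = -72.5000; (r_i+r_j)·cross = 12·-72.5000 = -870.0000
edge 1: (7,3)→(19.5,17)  cross = 7·17 − 19.5·3 = 60.5000; (r_i+r_j)·cross = 26.5·60.5000 = 1603.2500
edge 2: (19.5,17)→(19,20.5)  cross = 19.5·20.5 − 19·17 = 76.7500; (r_i+r_j)·cross = 38.5·76.7500 = 2954.8750
edge 3: (19,20.5)→(15.5,27)  cross = 19·27 − 15.5·20.5 = 195.2500; (r_i+r_j)·cross = 34.5·195.2500 = 6736.1250
edge 4: (15.5,27)→(10.5,31.5)  cross = 15.5·31.5 − 10.5·27 = 204.7500; (r_i+r_j)·cross = 26·204.7500 = 5323.5000
edge 5: (10.5,31.5)→(5,12.5)  cross = 10.5·12.5 − 5·31.5 = -26.2500; (r_i+r_j)·cross = 15.5·-26.2500 = -406.8750
Σcross = 438.5000 → A = |Σcross|/2 = 219.2500 mm²
Σ(r_i+r_j)·cross = 15340.8750 → first moment M = |Σ|/6 = 2556.8125
R_c = M/A = 2556.8125/219.2500 = 11.6616 mm
θ = 155° = 2.705260 rad
V = θ·R_c·A = 2.705260·11.6616·219.2500 = 6916.843 mm³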